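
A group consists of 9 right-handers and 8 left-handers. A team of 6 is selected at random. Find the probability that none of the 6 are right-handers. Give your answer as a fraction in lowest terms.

There are C(17,6) = 12376 possible selections.
Selections with no right-handers (all left-handers): C(8,6) = 28.
Probability = 28/12376 = 1/442.

1/442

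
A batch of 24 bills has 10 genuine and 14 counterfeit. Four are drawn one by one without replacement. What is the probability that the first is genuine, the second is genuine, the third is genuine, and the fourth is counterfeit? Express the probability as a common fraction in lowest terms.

10/253

Multiply the conditional probabilities at each draw: 10/24 · 9/23 · 8/22 · 14/21 = 10080/255024 = 10/253.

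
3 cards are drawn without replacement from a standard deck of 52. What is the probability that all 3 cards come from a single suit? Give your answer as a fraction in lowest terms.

22/425

There are C(52,3) = 22100 possible 3-card hands.
Hands of one suit: 4 suits × C(13,3) = 4·286 = 1144.
Probability = 1144/22100 = 22/425.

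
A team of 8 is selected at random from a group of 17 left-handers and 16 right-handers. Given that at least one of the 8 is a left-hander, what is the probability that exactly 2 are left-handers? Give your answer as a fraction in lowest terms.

Work in counts. Selections with at least one left-hander: C(33,8) − C(16,8) = 13884156 − 12870 = 13871286.
Of those, selections where exactly 2 are left-handers: C(17,2)·C(16,6) = 136·8008 = 1089088.
Conditional probability = 1089088/13871286 = 224/2853.

224/2853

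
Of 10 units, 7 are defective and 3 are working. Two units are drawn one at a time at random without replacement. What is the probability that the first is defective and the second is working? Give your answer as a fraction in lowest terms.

Multiply the conditional probabilities at each draw: 7/10 · 3/9 = 21/90 = 7/30.

7/30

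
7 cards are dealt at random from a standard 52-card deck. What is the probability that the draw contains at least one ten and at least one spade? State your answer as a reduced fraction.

53122231/133784560

There are C(52,7) = 133784560 possible draws.
By inclusion-exclusion on the complements, draws missing all tens or all spades: C(48,7) + C(39,7) − C(36,7) = 73629072 + 15380937 − 8347680 = 80662329.
So draws with at least one of each: 133784560 − 80662329 = 53122231, probability 53122231/133784560.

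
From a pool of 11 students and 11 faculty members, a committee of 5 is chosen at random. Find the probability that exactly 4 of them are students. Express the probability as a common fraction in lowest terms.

The sample space is all 5-subsets of the 22: C(22,5) = 26334.
Selections with exactly 4 students: choose 4 of the 11 students and 1 of the 11 faculty members, C(11,4)·C(11,1) = 330·11 = 3630.
Probability = 3630/26334 = 55/399.

55/399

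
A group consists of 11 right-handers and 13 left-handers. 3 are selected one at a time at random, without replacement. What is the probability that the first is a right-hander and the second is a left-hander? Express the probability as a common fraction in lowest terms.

Multiply the conditional probabilities at each draw: 11/24 · 13/23 = 143/552.

143/552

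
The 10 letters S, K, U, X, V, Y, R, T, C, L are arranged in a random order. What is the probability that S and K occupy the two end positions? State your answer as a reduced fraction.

There are 10! = 3628800 arrangements.
Place S and K at the ends in 2 ways, arrange the remaining 8 in 8! = 40320 ways: 2·40320 = 80640.
Probability = 80640/3628800 = 1/45.

1/45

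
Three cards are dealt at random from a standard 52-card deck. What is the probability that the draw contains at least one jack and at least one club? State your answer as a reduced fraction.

There are C(52,3) = 22100 possible draws.
By inclusion-exclusion on the complements, draws missing all jacks or all clubs: C(48,3) + C(39,3) − C(36,3) = 17296 + 9139 − 7140 = 19295.
So draws with at least one of each: 22100 − 19295 = 2805, probability 2805/22100 = 33/260.

33/260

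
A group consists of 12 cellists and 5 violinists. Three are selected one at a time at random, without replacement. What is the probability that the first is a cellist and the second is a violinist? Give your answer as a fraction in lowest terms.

15/68

Multiply the conditional probabilities at each draw: 12/17 · 5/16 = 60/272 = 15/68.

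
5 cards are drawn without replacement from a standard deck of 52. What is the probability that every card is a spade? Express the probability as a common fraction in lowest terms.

33/66640

There are C(52,5) = 2598960 possible 5-card hands.
Hands that are all spades: C(13,5) = 1287.
Probability = 1287/2598960 = 33/66640.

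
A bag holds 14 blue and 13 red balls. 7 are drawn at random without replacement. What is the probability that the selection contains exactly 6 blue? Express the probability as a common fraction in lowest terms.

91/2070

Total number of selections: C(27,7) = 888030.
Selections with exactly 6 blue: choose 6 of the 14 blue and 1 of the 13 red, C(14,6)·C(13,1) = 3003·13 = 39039.
Probability = 39039/888030 = 91/2070.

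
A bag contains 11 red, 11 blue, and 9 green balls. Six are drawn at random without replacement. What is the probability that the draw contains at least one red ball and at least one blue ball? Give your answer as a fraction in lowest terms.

There are C(31,6) = 736281 possible draws.
By inclusion-exclusion on the complements, draws missing all red or all blue: C(20,6) + C(20,6) − C(9,6) = 38760 + 38760 − 84 = 77436.
So draws with at least one of each: 736281 − 77436 = 658845, probability 658845/736281 = 73205/81809.

73205/81809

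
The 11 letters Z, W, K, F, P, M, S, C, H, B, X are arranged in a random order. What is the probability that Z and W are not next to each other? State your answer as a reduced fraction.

There are 11! = 39916800 arrangements.
Arrangements with Z and W adjacent: 2·10! = 7257600.
So not adjacent: 39916800 − 7257600 = 32659200, probability 32659200/39916800 = 9/11.

9/11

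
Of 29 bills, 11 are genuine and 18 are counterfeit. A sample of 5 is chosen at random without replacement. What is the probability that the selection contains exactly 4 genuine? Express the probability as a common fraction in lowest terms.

The sample space is all 5-subsets of the 29: C(29,5) = 118755.
Selections with exactly 4 genuine: choose 4 of the 11 genuine and 1 of the 18 counterfeit, C(11,4)·C(18,1) = 330·18 = 5940.
Probability = 5940/118755 = 132/2639.

132/2639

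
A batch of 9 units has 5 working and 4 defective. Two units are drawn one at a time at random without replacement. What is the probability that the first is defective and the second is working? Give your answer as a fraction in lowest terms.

5/18

Multiply the conditional probabilities at each draw: 4/9 · 5/8 = 20/72 = 5/18.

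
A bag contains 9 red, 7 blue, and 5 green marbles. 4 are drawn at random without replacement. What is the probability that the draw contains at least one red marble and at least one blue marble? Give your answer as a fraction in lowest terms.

214/285

There are C(21,4) = 5985 possible draws.
By inclusion-exclusion on the complements, draws missing all red or all blue: C(12,4) + C(14,4) − C(5,4) = 495 + 1001 − 5 = 1491.
So draws with at least one of each: 5985 − 1491 = 4494, probability 4494/5985 = 214/285.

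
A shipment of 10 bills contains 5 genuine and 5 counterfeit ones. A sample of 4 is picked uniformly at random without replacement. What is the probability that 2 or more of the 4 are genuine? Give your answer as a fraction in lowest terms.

31/42

Total selections: C(10,4) = 210.
Count the complement (fewer than 2 genuine): C(5,0)·C(5,4) + C(5,1)·C(5,3) = 5 + 50 = 55.
Probability = 1 − 55/210 = 155/210 = 31/42.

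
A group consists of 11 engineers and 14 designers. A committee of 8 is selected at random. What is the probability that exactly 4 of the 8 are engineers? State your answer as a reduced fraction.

2002/6555

Total number of selections: C(25,8) = 1081575.
Selections with exactly 4 engineers: choose 4 of the 11 engineers and 4 of the 14 designers, C(11,4)·C(14,4) = 330·1001 = 330330.
Probability = 330330/1081575 = 2002/6555.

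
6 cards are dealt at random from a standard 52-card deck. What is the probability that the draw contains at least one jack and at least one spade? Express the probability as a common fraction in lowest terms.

There are C(52,6) = 20358520 possible draws.
By inclusion-exclusion on the complements, draws missing all jacks or all spades: C(48,6) + C(39,6) − C(36,6) = 12271512 + 3262623 − 1947792 = 13586343.
So draws with at least one of each: 20358520 − 13586343 = 6772177, probability 6772177/20358520.

6772177/20358520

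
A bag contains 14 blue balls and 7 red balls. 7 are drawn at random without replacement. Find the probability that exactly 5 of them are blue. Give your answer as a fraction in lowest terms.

The sample space is all 7-subsets of the 21: C(21,7) = 116280.
Selections with exactly 5 blue: choose 5 of the 14 blue and 2 of the 7 red, C(14,5)·C(7,2) = 2002·21 = 42042.
Probability = 42042/116280 = 7007/19380.

7007/19380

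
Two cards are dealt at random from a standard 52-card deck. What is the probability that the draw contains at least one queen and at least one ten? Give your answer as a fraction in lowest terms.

There are C(52,2) = 1326 possible draws.
By inclusion-exclusion on the complements, draws missing all queens or all tens: C(48,2) + C(48,2) − C(44,2) = 1128 + 1128 − 946 = 1310.
So draws with at least one of each: 1326 − 1310 = 16, probability 16/1326 = 8/663.

8/663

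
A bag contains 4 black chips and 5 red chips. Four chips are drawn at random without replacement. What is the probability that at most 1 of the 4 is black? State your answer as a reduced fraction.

Total selections: C(9,4) = 126.
Favorable selections (at most 1 black): C(4,0)·C(5,4) + C(4,1)·C(5,3) = 5 + 40 = 45.
Probability = 45/126 = 5/14.

5/14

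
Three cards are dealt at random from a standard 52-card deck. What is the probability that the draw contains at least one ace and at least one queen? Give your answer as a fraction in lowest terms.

There are C(52,3) = 22100 possible draws.
By inclusion-exclusion on the complements, draws missing all aces or all queens: C(48,3) + C(48,3) − C(44,3) = 17296 + 17296 − 13244 = 21348.
So draws with at least one of each: 22100 − 21348 = 752, probability 752/22100 = 188/5525.

188/5525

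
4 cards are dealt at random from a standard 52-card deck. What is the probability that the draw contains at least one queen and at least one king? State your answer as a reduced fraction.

There are C(52,4) = 270725 possible draws.
By inclusion-exclusion on the complements, draws missing all queens or all kings: C(48,4) + C(48,4) − C(44,4) = 194580 + 194580 − 135751 = 253409.
So draws with at least one of each: 270725 − 253409 = 17316, probability 17316/270725 = 1332/20825.

1332/20825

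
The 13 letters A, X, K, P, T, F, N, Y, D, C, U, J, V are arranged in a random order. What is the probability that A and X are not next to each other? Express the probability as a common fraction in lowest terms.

11/13

There are 13! = 6227020800 arrangements.
Arrangements with A and X adjacent: 2·12! = 958003200.
So not adjacent: 6227020800 − 958003200 = 5269017600, probability 5269017600/6227020800 = 11/13.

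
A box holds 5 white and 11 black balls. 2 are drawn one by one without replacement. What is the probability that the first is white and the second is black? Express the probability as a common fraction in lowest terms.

Multiply the conditional probabilities at each draw: 5/16 · 11/15 = 55/240 = 11/48.

11/48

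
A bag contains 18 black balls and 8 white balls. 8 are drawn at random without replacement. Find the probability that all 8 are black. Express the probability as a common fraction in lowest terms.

306/10925

There are C(26,8) = 1562275 possible selections.
Selections with all black: C(18,8) = 43758.
Probability = 43758/1562275 = 306/10925.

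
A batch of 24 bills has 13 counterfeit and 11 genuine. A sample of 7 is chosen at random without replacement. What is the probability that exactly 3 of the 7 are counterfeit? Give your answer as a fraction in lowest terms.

The sample space is all 7-subsets of the 24: C(24,7) = 346104.
Selections with exactly 3 counterfeit: choose 3 of the 13 counterfeit and 4 of the 11 genuine, C(13,3)·C(11,4) = 286·330 = 94380.
Probability = 94380/346104 = 715/2622.

715/2622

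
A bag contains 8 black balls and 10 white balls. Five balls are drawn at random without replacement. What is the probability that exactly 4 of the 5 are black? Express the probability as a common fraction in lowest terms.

25/306

Total number of selections: C(18,5) = 8568.
Selections with exactly 4 black: choose 4 of the 8 black and 1 of the 10 white, C(8,4)·C(10,1) = 70·10 = 700.
Probability = 700/8568 = 25/306.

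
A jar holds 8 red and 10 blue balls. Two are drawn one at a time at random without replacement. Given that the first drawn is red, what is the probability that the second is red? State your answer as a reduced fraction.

7/17

After removing one red, 17 remain: 7 red and 10 blue.
So the probability the next is red is 7/17.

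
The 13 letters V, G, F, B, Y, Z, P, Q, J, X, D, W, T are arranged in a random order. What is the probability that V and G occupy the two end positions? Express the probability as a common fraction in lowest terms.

1/78

There are 13! = 6227020800 arrangements.
Place V and G at the ends in 2 ways, arrange the remaining 11 in 11! = 39916800 ways: 2·39916800 = 79833600.
Probability = 79833600/6227020800 = 1/78.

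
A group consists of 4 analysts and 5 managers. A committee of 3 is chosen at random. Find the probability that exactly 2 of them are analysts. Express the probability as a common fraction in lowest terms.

Total number of selections: C(9,3) = 84.
Selections with exactly 2 analysts: choose 2 of the 4 analysts and 1 of the 5 managers, C(4,2)·C(5,1) = 6·5 = 30.
Probability = 30/84 = 5/14.

5/14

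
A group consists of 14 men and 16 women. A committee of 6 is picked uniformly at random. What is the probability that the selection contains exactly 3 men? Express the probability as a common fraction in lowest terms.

448/1305

Total number of selections: C(30,6) = 593775.
Selections with exactly 3 men: choose 3 of the 14 men and 3 of the 16 women, C(14,3)·C(16,3) = 364·560 = 203840.
Probability = 203840/593775 = 448/1305.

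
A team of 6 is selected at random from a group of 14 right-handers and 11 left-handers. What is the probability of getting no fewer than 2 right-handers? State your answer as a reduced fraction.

221/230

There are C(25,6) = 177100 ways to choose the 6.
Count the complement (fewer than 2 right-handers): C(14,0)·C(11,6) + C(14,1)·C(11,5) = 462 + 6468 = 6930.
Probability = 1 − 6930/177100 = 170170/177100 = 221/230.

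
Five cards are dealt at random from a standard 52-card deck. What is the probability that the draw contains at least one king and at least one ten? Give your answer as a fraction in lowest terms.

There are C(52,5) = 2598960 possible draws.
By inclusion-exclusion on the complements, draws missing all kings or all tens: C(48,5) + C(48,5) − C(44,5) = 1712304 + 1712304 − 1086008 = 2338600.
So draws with at least one of each: 2598960 − 2338600 = 260360, probability 260360/2598960 = 6509/64974.

6509/64974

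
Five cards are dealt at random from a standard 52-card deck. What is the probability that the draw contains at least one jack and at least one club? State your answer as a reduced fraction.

229297/866320

There are C(52,5) = 2598960 possible draws.
By inclusion-exclusion on the complements, draws missing all jacks or all clubs: C(48,5) + C(39,5) − C(36,5) = 1712304 + 575757 − 376992 = 1911069.
So draws with at least one of each: 2598960 − 1911069 = 687891, probability 687891/2598960 = 229297/866320.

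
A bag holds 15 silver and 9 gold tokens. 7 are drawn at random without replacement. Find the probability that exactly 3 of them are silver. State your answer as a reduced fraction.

3185/19228

The sample space is all 7-subsets of the 24: C(24,7) = 346104.
Selections with exactly 3 silver: choose 3 of the 15 silver and 4 of the 9 gold, C(15,3)·C(9,4) = 455·126 = 57330.
Probability = 57330/346104 = 3185/19228.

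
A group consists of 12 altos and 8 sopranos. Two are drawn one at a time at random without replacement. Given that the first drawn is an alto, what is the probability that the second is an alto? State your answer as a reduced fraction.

11/19

After removing one alto, 19 remain: 11 altos and 8 sopranos.
So the probability the next is an alto is 11/19.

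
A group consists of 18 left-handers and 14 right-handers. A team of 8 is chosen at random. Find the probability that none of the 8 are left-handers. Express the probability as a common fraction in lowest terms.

There are C(32,8) = 10518300 possible selections.
Selections with no left-handers (all right-handers): C(14,8) = 3003.
Probability = 3003/10518300 = 77/269700.

77/269700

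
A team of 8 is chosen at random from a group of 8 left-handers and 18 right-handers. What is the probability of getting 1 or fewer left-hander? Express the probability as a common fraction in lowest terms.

918/4807

Total selections: C(26,8) = 1562275.
Favorable selections (1 or fewer left-hander): C(8,0)·C(18,8) + C(8,1)·C(18,7) = 43758 + 254592 = 298350.
Probability = 298350/1562275 = 918/4807.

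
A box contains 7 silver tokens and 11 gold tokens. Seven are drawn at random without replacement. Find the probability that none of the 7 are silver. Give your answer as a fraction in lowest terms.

55/5304

There are C(18,7) = 31824 possible selections.
Selections with no silver (all gold): C(11,7) = 330.
Probability = 330/31824 = 55/5304.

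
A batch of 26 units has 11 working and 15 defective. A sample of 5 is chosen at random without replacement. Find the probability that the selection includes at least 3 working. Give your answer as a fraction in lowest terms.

159/460

Total selections: C(26,5) = 65780.
Favorable selections (at least 3 working): C(11,3)·C(15,2) + C(11,4)·C(15,1) + C(11,5)·C(15,0) = 17325 + 4950 + 462 = 22737.
Probability = 22737/65780 = 159/460.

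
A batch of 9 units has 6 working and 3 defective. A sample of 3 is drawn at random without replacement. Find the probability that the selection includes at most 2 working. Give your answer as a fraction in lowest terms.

There are C(9,3) = 84 ways to choose the 3.
The complement is exactly 3 working: C(6,3)·C(3,0) = 20.
Probability = 1 − 20/84 = 64/84 = 16/21.

16/21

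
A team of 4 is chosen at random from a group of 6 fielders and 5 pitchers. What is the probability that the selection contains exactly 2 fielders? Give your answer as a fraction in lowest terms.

5/11

Total number of selections: C(11,4) = 330.
Selections with exactly 2 fielders: choose 2 of the 6 fielders and 2 of the 5 pitchers, C(6,2)·C(5,2) = 15·10 = 150.
Probability = 150/330 = 5/11.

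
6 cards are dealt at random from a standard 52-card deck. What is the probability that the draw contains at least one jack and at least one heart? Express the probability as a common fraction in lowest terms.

There are C(52,6) = 20358520 possible draws.
By inclusion-exclusion on the complements, draws missing all jacks or all hearts: C(48,6) + C(39,6) − C(36,6) = 12271512 + 3262623 − 1947792 = 13586343.
So draws with at least one of each: 20358520 − 13586343 = 6772177, probability 6772177/20358520.

6772177/20358520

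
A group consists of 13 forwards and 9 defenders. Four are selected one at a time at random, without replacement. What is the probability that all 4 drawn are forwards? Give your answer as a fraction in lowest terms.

13/133

Multiply the conditional probabilities at each draw: 13/22 · 12/21 · 11/20 · 10/19 = 17160/175560 = 13/133.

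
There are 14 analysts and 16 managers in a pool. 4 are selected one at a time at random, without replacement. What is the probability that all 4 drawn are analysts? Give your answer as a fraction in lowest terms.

143/3915

Multiply the conditional probabilities at each draw: 14/30 · 13/29 · 12/28 · 11/27 = 24024/657720 = 143/3915.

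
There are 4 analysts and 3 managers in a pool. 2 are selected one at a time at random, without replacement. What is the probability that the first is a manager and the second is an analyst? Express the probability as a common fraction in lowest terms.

Multiply the conditional probabilities at each draw: 3/7 · 4/6 = 12/42 = 2/7.

2/7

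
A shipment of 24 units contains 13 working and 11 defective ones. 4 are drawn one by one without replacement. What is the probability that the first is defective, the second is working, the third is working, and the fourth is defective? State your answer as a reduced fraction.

65/966

Multiply the conditional probabilities at each draw: 11/24 · 13/23 · 12/22 · 10/21 = 17160/255024 = 65/966.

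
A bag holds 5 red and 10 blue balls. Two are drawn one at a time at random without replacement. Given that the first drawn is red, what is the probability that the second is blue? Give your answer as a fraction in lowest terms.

5/7

After removing one red, 14 remain: 4 red and 10 blue.
So the probability the next is blue is 10/14 = 5/7.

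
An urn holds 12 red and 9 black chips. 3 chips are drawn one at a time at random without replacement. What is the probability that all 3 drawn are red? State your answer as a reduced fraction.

Multiply the conditional probabilities at each draw: 12/21 · 11/20 · 10/19 = 1320/7980 = 22/133.

22/133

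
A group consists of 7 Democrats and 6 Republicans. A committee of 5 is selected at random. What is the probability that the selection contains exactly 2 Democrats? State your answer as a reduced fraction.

There are C(13,5) = 1287 ways to choose 5 from 13.
Selections with exactly 2 Democrats: choose 2 of the 7 Democrats and 3 of the 6 Republicans, C(7,2)·C(6,3) = 21·20 = 420.
Probability = 420/1287 = 140/429.

140/429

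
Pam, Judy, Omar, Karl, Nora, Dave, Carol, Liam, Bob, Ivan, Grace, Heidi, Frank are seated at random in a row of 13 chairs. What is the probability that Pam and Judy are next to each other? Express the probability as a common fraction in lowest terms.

There are 13! = 6227020800 arrangements.
Treat Pam and Judy as a block: 12! arrangements of the blocks × 2 orders within the block = 2·479001600 = 958003200.
Probability = 958003200/6227020800 = 2/13.

2/13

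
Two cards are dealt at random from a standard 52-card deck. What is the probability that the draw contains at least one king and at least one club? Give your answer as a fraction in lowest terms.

29/442

There are C(52,2) = 1326 possible draws.
By inclusion-exclusion on the complements, draws missing all kings or all clubs: C(48,2) + C(39,2) − C(36,2) = 1128 + 741 − 630 = 1239.
So draws with at least one of each: 1326 − 1239 = 87, probability 87/1326 = 29/442.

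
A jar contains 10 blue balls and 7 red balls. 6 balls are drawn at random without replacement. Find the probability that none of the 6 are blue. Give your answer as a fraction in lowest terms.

1/1768

There are C(17,6) = 12376 possible selections.
Selections with no blue (all red): C(7,6) = 7.
Probability = 7/12376 = 1/1768.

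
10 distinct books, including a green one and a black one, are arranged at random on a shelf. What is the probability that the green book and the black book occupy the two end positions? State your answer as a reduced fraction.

There are 10! = 3628800 arrangements.
Place the green book and the black book at the ends in 2 ways, arrange the remaining 8 in 8! = 40320 ways: 2·40320 = 80640.
Probability = 80640/3628800 = 1/45.

1/45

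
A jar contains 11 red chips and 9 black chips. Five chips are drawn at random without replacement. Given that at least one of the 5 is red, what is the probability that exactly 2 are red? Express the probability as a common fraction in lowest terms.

70/233

Work in counts. Selections with at least one red: C(20,5) − C(9,5) = 15504 − 126 = 15378.
Of those, selections where exactly 2 are red: C(11,2)·C(9,3) = 55·84 = 4620.
Conditional probability = 4620/15378 = 70/233.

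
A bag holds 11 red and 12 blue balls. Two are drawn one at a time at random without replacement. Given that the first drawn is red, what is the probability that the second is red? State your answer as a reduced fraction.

5/11

After removing one red, 22 remain: 10 red and 12 blue.
So the probability the next is red is 10/22 = 5/11.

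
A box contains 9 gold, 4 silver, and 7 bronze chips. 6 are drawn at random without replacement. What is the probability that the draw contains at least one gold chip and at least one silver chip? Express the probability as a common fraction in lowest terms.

There are C(20,6) = 38760 possible draws.
By inclusion-exclusion on the complements, draws missing all gold or all silver: C(11,6) + C(16,6) − C(7,6) = 462 + 8008 − 7 = 8463.
So draws with at least one of each: 38760 − 8463 = 30297, probability 30297/38760 = 10099/12920.

10099/12920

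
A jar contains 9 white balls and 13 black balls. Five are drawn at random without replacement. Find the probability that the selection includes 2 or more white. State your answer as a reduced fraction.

Total selections: C(22,5) = 26334.
Favorable selections (2 or more white): C(9,2)·C(13,3) + C(9,3)·C(13,2) + C(9,4)·C(13,1) + C(9,5)·C(13,0) = 10296 + 6552 + 1638 + 126 = 18612.
Probability = 18612/26334 = 94/133.

94/133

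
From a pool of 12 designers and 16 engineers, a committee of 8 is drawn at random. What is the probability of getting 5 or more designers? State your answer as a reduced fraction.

21/115

There are C(28,8) = 3108105 ways to choose the 8.
Favorable selections (5 or more designers): C(12,5)·C(16,3) + C(12,6)·C(16,2) + C(12,7)·C(16,1) + C(12,8)·C(16,0) = 443520 + 110880 + 12672 + 495 = 567567.
Probability = 567567/3108105 = 21/115.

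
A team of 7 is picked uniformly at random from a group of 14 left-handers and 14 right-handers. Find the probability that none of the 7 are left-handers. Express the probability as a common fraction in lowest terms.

There are C(28,7) = 1184040 possible selections.
Selections with no left-handers (all right-handers): C(14,7) = 3432.
Probability = 3432/1184040 = 1/345.

1/345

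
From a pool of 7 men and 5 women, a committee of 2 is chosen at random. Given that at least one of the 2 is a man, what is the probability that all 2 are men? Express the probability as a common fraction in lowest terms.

Work in counts. Selections with at least one man: C(12,2) − C(5,2) = 66 − 10 = 56.
Of those, selections where all 2 are men: C(7,2) = 21.
Conditional probability = 21/56 = 3/8.

3/8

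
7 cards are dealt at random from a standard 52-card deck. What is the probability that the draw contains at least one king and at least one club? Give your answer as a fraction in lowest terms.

There are C(52,7) = 133784560 possible draws.
By inclusion-exclusion on the complements, draws missing all kings or all clubs: C(48,7) + C(39,7) − C(36,7) = 73629072 + 15380937 − 8347680 = 80662329.
So draws with at least one of each: 133784560 − 80662329 = 53122231, probability 53122231/133784560.

53122231/133784560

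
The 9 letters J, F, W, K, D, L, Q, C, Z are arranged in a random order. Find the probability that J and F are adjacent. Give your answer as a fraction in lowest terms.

There are 9! = 362880 arrangements.
Treat J and F as a block: 8! arrangements of the blocks × 2 orders within the block = 2·40320 = 80640.
Probability = 80640/362880 = 2/9.

2/9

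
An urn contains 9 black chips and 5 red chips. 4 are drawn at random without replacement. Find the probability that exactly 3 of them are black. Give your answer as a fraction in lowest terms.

60/143

Total number of selections: C(14,4) = 1001.
Selections with exactly 3 black: choose 3 of the 9 black and 1 of the 5 red, C(9,3)·C(5,1) = 84·5 = 420.
Probability = 420/1001 = 60/143.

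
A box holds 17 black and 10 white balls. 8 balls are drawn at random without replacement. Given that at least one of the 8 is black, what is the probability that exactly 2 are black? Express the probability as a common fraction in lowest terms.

Work in counts. Selections with at least one black: C(27,8) − C(10,8) = 2220075 − 45 = 2220030.
Of those, selections where exactly 2 are black: C(17,2)·C(10,6) = 136·210 = 28560.
Conditional probability = 28560/2220030 = 56/4353.

56/4353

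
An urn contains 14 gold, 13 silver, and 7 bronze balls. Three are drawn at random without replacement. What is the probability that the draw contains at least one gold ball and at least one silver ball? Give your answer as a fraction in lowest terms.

There are C(34,3) = 5984 possible draws.
By inclusion-exclusion on the complements, draws missing all gold or all silver: C(20,3) + C(21,3) − C(7,3) = 1140 + 1330 − 35 = 2435.
So draws with at least one of each: 5984 − 2435 = 3549, probability 3549/5984.

3549/5984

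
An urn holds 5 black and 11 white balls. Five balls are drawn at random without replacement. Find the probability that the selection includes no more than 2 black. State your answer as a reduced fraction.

There are C(16,5) = 4368 ways to choose the 5.
Favorable selections (no more than 2 black): C(5,0)·C(11,5) + C(5,1)·C(11,4) + C(5,2)·C(11,3) = 462 + 1650 + 1650 = 3762.
Probability = 3762/4368 = 627/728.

627/728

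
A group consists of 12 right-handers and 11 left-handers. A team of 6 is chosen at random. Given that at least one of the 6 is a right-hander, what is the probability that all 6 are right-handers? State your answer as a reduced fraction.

4/435

Work in counts. Selections with at least one right-hander: C(23,6) − C(11,6) = 100947 − 462 = 100485.
Of those, selections where all 6 are right-handers: C(12,6) = 924.
Conditional probability = 924/100485 = 4/435.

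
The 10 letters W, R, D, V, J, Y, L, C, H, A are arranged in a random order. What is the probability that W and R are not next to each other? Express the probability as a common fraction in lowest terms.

4/5

There are 10! = 3628800 arrangements.
Arrangements with W and R adjacent: 2·9! = 725760.
So not adjacent: 3628800 − 725760 = 2903040, probability 2903040/3628800 = 4/5.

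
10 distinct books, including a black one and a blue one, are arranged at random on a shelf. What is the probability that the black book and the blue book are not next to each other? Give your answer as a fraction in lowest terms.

There are 10! = 3628800 arrangements.
Arrangements with the black book and the blue book adjacent: 2·9! = 725760.
So not adjacent: 3628800 − 725760 = 2903040, probability 2903040/3628800 = 4/5.

4/5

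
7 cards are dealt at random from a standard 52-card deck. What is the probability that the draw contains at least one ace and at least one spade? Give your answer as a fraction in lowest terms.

There are C(52,7) = 133784560 possible draws.
By inclusion-exclusion on the complements, draws missing all aces or all spades: C(48,7) + C(39,7) − C(36,7) = 73629072 + 15380937 − 8347680 = 80662329.
So draws with at least one of each: 133784560 − 80662329 = 53122231, probability 53122231/133784560.

53122231/133784560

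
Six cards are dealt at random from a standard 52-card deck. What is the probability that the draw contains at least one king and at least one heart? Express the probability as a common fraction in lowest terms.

There are C(52,6) = 20358520 possible draws.
By inclusion-exclusion on the complements, draws missing all kings or all hearts: C(48,6) + C(39,6) − C(36,6) = 12271512 + 3262623 − 1947792 = 13586343.
So draws with at least one of each: 20358520 − 13586343 = 6772177, probability 6772177/20358520.

6772177/20358520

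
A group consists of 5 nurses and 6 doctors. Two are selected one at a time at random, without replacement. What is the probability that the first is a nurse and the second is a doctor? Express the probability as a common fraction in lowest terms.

3/11

Multiply the conditional probabilities at each draw: 5/11 · 6/10 = 30/110 = 3/11.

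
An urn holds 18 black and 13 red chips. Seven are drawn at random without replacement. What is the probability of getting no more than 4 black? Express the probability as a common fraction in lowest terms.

Total selections: C(31,7) = 2629575.
Favorable selections (no more than 4 black): C(18,0)·C(13,7) + C(18,1)·C(13,6) + C(18,2)·C(13,5) + C(18,3)·C(13,4) + C(18,4)·C(13,3) = 1716 + 30888 + 196911 + 583440 + 875160 = 1688115.
Probability = 1688115/2629575 = 8657/13485.

8657/13485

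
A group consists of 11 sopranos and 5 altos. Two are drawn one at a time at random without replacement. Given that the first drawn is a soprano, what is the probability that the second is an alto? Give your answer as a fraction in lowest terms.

1/3

After removing one soprano, 15 remain: 10 sopranos and 5 altos.
So the probability the next is an alto is 5/15 = 1/3.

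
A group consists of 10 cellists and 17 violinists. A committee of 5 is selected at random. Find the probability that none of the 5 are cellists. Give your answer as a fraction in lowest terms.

238/3105

There are C(27,5) = 80730 possible selections.
Selections with no cellists (all violinists): C(17,5) = 6188.
Probability = 6188/80730 = 238/3105.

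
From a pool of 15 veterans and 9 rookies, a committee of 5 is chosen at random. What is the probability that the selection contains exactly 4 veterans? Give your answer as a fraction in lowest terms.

There are C(24,5) = 42504 ways to choose 5 from 24.
Selections with exactly 4 veterans: choose 4 of the 15 veterans and 1 of the 9 rookies, C(15,4)·C(9,1) = 1365·9 = 12285.
Probability = 12285/42504 = 585/2024.

585/2024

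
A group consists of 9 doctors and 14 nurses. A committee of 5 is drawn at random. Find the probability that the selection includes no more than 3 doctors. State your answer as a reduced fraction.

Total selections: C(23,5) = 33649.
Favorable selections (no more than 3 doctors): C(9,0)·C(14,5) + C(9,1)·C(14,4) + C(9,2)·C(14,3) + C(9,3)·C(14,2) = 2002 + 9009 + 13104 + 7644 = 31759.
Probability = 31759/33649 = 4537/4807.

4537/4807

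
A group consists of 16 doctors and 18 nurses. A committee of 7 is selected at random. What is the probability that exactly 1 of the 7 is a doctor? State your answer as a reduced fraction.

546/9889

Total number of selections: C(34,7) = 5379616.
Selections with exactly 1 doctor: choose 1 of the 16 doctors and 6 of the 18 nurses, C(16,1)·C(18,6) = 16·18564 = 297024.
Probability = 297024/5379616 = 546/9889.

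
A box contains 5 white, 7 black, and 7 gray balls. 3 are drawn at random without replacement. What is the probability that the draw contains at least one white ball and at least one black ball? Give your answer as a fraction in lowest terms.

There are C(19,3) = 969 possible draws.
By inclusion-exclusion on the complements, draws missing all white or all black: C(14,3) + C(12,3) − C(7,3) = 364 + 220 − 35 = 549.
So draws with at least one of each: 969 − 549 = 420, probability 420/969 = 140/323.

140/323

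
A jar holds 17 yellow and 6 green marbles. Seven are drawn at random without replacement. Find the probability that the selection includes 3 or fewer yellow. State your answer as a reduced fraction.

59/1311

Total selections: C(23,7) = 245157.
Favorable selections (3 or fewer yellow): C(17,1)·C(6,6) + C(17,2)·C(6,5) + C(17,3)·C(6,4) = 17 + 816 + 10200 = 11033.
Probability = 11033/245157 = 59/1311.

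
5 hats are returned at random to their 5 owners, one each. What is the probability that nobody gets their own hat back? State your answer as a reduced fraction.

11/30

There are 5! = 120 assignments.
By inclusion-exclusion, assignments with no fixed points: C(5,0)·5! − C(5,1)·4! + C(5,2)·3! − C(5,3)·2! + C(5,4)·1! − C(5,5)·0! = 44.
Probability = 44/120 = 11/30.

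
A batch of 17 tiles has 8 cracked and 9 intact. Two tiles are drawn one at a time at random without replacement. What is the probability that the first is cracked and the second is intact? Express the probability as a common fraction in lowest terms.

9/34

Multiply the conditional probabilities at each draw: 8/17 · 9/16 = 72/272 = 9/34.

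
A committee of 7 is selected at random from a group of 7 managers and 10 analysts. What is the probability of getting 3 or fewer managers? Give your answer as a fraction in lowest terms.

Total selections: C(17,7) = 19448.
Favorable selections (3 or fewer managers): C(7,0)·C(10,7) + C(7,1)·C(10,6) + C(7,2)·C(10,5) + C(7,3)·C(10,4) = 120 + 1470 + 5292 + 7350 = 14232.
Probability = 14232/19448 = 1779/2431.

1779/2431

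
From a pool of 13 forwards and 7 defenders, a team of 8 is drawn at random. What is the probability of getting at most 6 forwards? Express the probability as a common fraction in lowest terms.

Total selections: C(20,8) = 125970.
Favorable selections (at most 6 forwards): C(13,1)·C(7,7) + C(13,2)·C(7,6) + C(13,3)·C(7,5) + C(13,4)·C(7,4) + C(13,5)·C(7,3) + C(13,6)·C(7,2) = 13 + 546 + 6006 + 25025 + 45045 + 36036 = 112671.
Probability = 112671/125970 = 2889/3230.

2889/3230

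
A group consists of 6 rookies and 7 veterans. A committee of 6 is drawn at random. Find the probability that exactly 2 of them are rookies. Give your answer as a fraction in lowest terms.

Total number of selections: C(13,6) = 1716.
Selections with exactly 2 rookies: choose 2 of the 6 rookies and 4 of the 7 veterans, C(6,2)·C(7,4) = 15·35 = 525.
Probability = 525/1716 = 175/572.

175/572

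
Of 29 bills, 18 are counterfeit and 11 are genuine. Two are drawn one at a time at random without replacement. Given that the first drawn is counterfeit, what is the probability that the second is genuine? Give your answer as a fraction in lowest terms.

11/28

After removing one counterfeit, 28 remain: 17 counterfeit and 11 genuine.
So the probability the next is genuine is 11/28.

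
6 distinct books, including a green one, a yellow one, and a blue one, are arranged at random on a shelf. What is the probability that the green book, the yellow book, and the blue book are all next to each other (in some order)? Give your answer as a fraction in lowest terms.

1/5

There are 6! = 720 arrangements.
Treat the three as one block: 4! placements × 3! orders within the block = 24·6 = 144.
Probability = 144/720 = 1/5.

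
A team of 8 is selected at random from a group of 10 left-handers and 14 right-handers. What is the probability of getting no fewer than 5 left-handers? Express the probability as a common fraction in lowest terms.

Total selections: C(24,8) = 735471.
Favorable selections (no fewer than 5 left-handers): C(10,5)·C(14,3) + C(10,6)·C(14,2) + C(10,7)·C(14,1) + C(10,8)·C(14,0) = 91728 + 19110 + 1680 + 45 = 112563.
Probability = 112563/735471 = 1137/7429.

1137/7429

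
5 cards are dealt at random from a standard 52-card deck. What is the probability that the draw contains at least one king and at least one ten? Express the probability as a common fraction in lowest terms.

There are C(52,5) = 2598960 possible draws.
By inclusion-exclusion on the complements, draws missing all kings or all tens: C(48,5) + C(48,5) − C(44,5) = 1712304 + 1712304 − 1086008 = 2338600.
So draws with at least one of each: 2598960 − 2338600 = 260360, probability 260360/2598960 = 6509/64974.

6509/64974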